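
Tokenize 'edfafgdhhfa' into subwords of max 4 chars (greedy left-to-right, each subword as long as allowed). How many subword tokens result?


'edfafgdhhfa' has 11 characters.
Chunking with max size 4:
  Chunk 1: 'edfa' (positions 0-3)
  Chunk 2: 'fgdh' (positions 4-7)
  Chunk 3: 'hfa' (positions 8-10)
Total chunks: ceil(11 / 4) = 3

3


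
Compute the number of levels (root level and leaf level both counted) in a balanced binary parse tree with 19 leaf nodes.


In a balanced binary tree with n leaves the deepest leaf is ceil(log2(n)) edges below the root,
so counting node levels inclusive of root and leaves gives ceil(log2(n)) + 1 levels.
log2(19) = 4.2479
ceil(4.2479) = 5
levels = 5 + 1 = 6

6


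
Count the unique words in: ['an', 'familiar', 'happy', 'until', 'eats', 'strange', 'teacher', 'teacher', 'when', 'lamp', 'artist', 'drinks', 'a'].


Listing all tokens and tracking unique types:
  Token 1: 'an' -> NEW (unique so far: 1)
  Token 2: 'familiar' -> NEW (unique so far: 2)
  Token 3: 'happy' -> NEW (unique so far: 3)
  Token 4: 'until' -> NEW (unique so far: 4)
  Token 5: 'eats' -> NEW (unique so far: 5)
  Token 6: 'strange' -> NEW (unique so far: 6)
  Token 7: 'teacher' -> NEW (unique so far: 7)
  Token 8: 'teacher' -> duplicate (unique so far: 7)
  Token 9: 'when' -> NEW (unique so far: 8)
  Token 10: 'lamp' -> NEW (unique so far: 9)
  Token 11: 'artist' -> NEW (unique so far: 10)
  Token 12: 'drinks' -> NEW (unique so far: 11)
  Token 13: 'a' -> NEW (unique so far: 12)
Unique types: ('a', 'an', 'artist', 'drinks', 'eats', 'familiar', 'happy', 'lamp', 'strange', 'teacher', 'until', 'when')
Vocabulary size: 12

12


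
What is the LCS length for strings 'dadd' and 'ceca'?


DP table for LCS of 'dadd' and 'ceca':
       c  e  c  a
    0  0  0  0  0
  d 0  0  0  0  0
  a 0  0  0  0  1
  d 0  0  0  0  1
  d 0  0  0  0  1
LCS: 'a'
LCS length = 1

1


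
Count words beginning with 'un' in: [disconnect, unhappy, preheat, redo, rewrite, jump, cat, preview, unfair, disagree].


Checking each word for prefix 'un':
  'disconnect' -> no (count: 0)
  'unhappy' -> YES, starts with 'un' (count: 1)
  'preheat' -> no (count: 1)
  'redo' -> no (count: 1)
  'rewrite' -> no (count: 1)
  'jump' -> no (count: 1)
  'cat' -> no (count: 1)
  'preview' -> no (count: 1)
  'unfair' -> YES, starts with 'un' (count: 2)
  'disagree' -> no (count: 2)
Total with prefix 'un': 2

2


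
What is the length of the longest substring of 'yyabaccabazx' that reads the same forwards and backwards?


Scanning 'yyabaccabazx' for palindromic substrings.
Substring at positions 2-9: 'abaccaba'.
Check: reverse('abaccaba') = 'abaccaba' -> palindrome confirmed.
Neighbouring characters ('y' / 'z') break symmetry, so it cannot extend further.
No longer palindromic substring exists; longest length = 8

8


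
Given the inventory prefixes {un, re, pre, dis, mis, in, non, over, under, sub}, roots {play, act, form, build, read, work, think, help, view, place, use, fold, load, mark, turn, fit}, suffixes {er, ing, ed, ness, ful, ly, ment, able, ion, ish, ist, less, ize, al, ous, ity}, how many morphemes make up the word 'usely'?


Segmenting 'usely' against the inventory:
  'use' -> root (morpheme 1)
  'ly' -> suffix (morpheme 2)
Total morphemes: 2

2


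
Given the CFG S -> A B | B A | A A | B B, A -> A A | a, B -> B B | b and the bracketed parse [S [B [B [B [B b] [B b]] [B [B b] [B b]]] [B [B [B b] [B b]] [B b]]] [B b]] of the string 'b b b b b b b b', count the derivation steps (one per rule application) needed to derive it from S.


Every bracketed nonterminal node [X ...] in the tree is produced by exactly one rule application.
Reading the tree off as a leftmost derivation:
  Step 1: S  =>  B B   (applied S -> B B)
  Step 2: B B  =>  B B B   (applied B -> B B)
  Step 3: B B B  =>  B B B B   (applied B -> B B)
  Step 4: B B B B  =>  B B B B B   (applied B -> B B)
  Step 5: B B B B B  =>  b B B B B   (applied B -> b)
  Step 6: b B B B B  =>  b b B B B   (applied B -> b)
  Step 7: b b B B B  =>  b b B B B B   (applied B -> B B)
  Step 8: b b B B B B  =>  b b b B B B   (applied B -> b)
  Step 9: b b b B B B  =>  b b b b B B   (applied B -> b)
  Step 10: b b b b B B  =>  b b b b B B B   (applied B -> B B)
  Step 11: b b b b B B B  =>  b b b b B B B B   (applied B -> B B)
  Step 12: b b b b B B B B  =>  b b b b b B B B   (applied B -> b)
  Step 13: b b b b b B B B  =>  b b b b b b B B   (applied B -> b)
  Step 14: b b b b b b B B  =>  b b b b b b b B   (applied B -> b)
  Step 15: b b b b b b b B  =>  b b b b b b b b   (applied B -> b)
Final yield: b b b b b b b b
Total rewrite steps: 15

15


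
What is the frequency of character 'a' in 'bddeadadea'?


Scanning 'bddeadadea' for 'a':
  Position 4: 'a' -> MATCH (count: 1)
  Position 6: 'a' -> MATCH (count: 2)
  Position 9: 'a' -> MATCH (count: 3)
Total occurrences of 'a': 3

3


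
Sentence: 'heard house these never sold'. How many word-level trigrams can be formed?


Word trigrams from [5] words:
  Trigram 1: (heard house these)
  Trigram 2: (house these never)
  Trigram 3: (these never sold)
Total word trigrams: 5 - 2 = 3

3


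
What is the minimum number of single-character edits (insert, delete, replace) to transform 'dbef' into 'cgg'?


Building DP table for s1='dbef' (len 4) and s2='cgg' (len 3):
       c  g  g
    0  1  2  3
  d 1  1  2  3
  b 2  2  2  3
  e 3  3  3  3
  f 4  4  4  4
Edit distance = dp[4][3] = 4

4


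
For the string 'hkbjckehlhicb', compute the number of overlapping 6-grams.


String 'hkbjckehlhicb' has length L = 13.
Number of overlapping n-grams = L - n + 1
Substituting: 13 - 6 + 1 = 8

8


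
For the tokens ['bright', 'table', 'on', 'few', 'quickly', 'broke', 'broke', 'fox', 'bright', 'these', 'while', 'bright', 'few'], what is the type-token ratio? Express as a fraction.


Tokens: 13
Unique types: ('bright', 'broke', 'few', 'fox', 'on', 'quickly', 'table', 'these', 'while') = 9
TTR = 9/13
Already in lowest terms.

9/13


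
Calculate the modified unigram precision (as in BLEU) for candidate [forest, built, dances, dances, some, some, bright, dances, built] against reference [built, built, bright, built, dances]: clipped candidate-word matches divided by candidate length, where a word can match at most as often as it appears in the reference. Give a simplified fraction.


Reference word counts: {'bright': 1, 'built': 3, 'dances': 1}
Checking each candidate word (with clipping):
  'forest' -> not in reference -> no match (matches: 0)
  'built' -> in reference (ref count 3, used 1/3) -> match (matches: 1)
  'dances' -> in reference (ref count 1, used 1/1) -> match (matches: 2)
  'dances' -> ref count 1 already used up (1/1) -> clipped, no match (matches: 2)
  'some' -> not in reference -> no match (matches: 2)
  'some' -> not in reference -> no match (matches: 2)
  'bright' -> in reference (ref count 1, used 1/1) -> match (matches: 3)
  'dances' -> ref count 1 already used up (1/1) -> clipped, no match (matches: 3)
  'built' -> in reference (ref count 3, used 2/3) -> match (matches: 4)
Clipped matches: 4, Candidate length: 9
Precision = 4/9

4/9


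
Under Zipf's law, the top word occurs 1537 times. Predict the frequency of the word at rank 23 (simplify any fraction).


Zipf's law: freq(rank) = f1 / rank
f1 = 1537, rank = 23
freq = 1537 / 23
GCD(1537, 23) = 1
Simplified: 1537/23

1537/23


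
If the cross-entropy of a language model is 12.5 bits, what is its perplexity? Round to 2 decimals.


Perplexity formula: PP = 2^H
H = 12.5
PP = 2^12.5
Decompose: 2^12.5 = 2^12 * 2^0.5 = 2^12 * sqrt(2)
2^12 = 4096, sqrt(2) ~ 1.4142136
PP ~ 4096 * 1.4142136 = 5792.6189056
Rounded to 2 decimals: 5792.62

5792.62


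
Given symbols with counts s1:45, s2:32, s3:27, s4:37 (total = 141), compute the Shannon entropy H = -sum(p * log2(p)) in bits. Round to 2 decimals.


Computing entropy H = -sum(p_i * log2(p_i)):
  s1: p = 45/141 = 0.3191, -p*log2(p) = 0.5259
  s2: p = 32/141 = 0.2270, -p*log2(p) = 0.4856
  s3: p = 27/141 = 0.1915, -p*log2(p) = 0.4566
  s4: p = 37/141 = 0.2624, -p*log2(p) = 0.5065
H = sum of terms = 1.9746
Rounded to 2 decimals: 1.97

1.97


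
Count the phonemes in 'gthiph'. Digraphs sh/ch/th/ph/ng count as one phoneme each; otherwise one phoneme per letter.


Parsing 'gthiph' greedily, digraphs first:
  'g' -> consonant phoneme (phonemes so far: 1)
  'th' -> digraph (1 consonant phoneme) (phonemes so far: 2)
  'i' -> vowel phoneme (phonemes so far: 3)
  'ph' -> digraph (1 consonant phoneme) (phonemes so far: 4)
Total phonemes: 4

4


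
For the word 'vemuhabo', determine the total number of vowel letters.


Scanning each character of 'vemuhabo':
  Position 1: 'v' -> consonant (running count: 0)
  Position 2: 'e' -> vowel (running count: 1)
  Position 3: 'm' -> consonant (running count: 1)
  Position 4: 'u' -> vowel (running count: 2)
  Position 5: 'h' -> consonant (running count: 2)
  Position 6: 'a' -> vowel (running count: 3)
  Position 7: 'b' -> consonant (running count: 3)
  Position 8: 'o' -> vowel (running count: 4)
Total vowels: 4

4


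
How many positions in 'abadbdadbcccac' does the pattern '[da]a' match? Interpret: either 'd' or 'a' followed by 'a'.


Pattern: [da]a means either 'd' or 'a' followed by 'a'.
Scanning 'abadbdadbcccac' position-by-position:
  Pos 0: window 'ab' -> no
  Pos 1: window 'ba' -> no
  Pos 2: window 'ad' -> no
  Pos 3: window 'db' -> no
  Pos 4: window 'bd' -> no
  Pos 5: window 'da' -> MATCH
  Pos 6: window 'ad' -> no
  Pos 7: window 'db' -> no
  Pos 8: window 'bc' -> no
  Pos 9: window 'cc' -> no
  Pos 10: window 'cc' -> no
  Pos 11: window 'ca' -> no
  Pos 12: window 'ac' -> no
  Pos 13: window 'c' -> no
Total matches: 1

1


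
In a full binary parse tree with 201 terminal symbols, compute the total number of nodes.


Leaf nodes (terminals): 201
Internal nodes = n - 1 = 201 - 1 = 200
Total = leaves + internal = 201 + 200 = 401

401


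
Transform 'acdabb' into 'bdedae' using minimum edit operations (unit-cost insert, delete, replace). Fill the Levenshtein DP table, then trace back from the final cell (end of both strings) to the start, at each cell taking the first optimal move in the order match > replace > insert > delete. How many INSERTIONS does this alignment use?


Edit distance = 5. Backtracking from cell (6, 6) with preference match > replace > insert > delete,
then listing the resulting alignment 'acdabb' -> 'bdedae' left to right:
  Step 1: insert 'b' [insertion #1]
  Step 2: replace a->d
  Step 3: replace c->e
  Step 4: keep 'd'
  Step 5: keep 'a'
  Step 6: delete 'b'
  Step 7: replace b->e
Total insertions: 1

1


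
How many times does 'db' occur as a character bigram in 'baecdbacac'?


Scanning 'baecdbacac' for bigram 'db':
  Position 0: 'ba' -> no
  Position 1: 'ae' -> no
  Position 2: 'ec' -> no
  Position 3: 'cd' -> no
  Position 4: 'db' -> MATCH
  Position 5: 'ba' -> no
  Position 6: 'ac' -> no
  Position 7: 'ca' -> no
  Position 8: 'ac' -> no
Total matches: 1

1


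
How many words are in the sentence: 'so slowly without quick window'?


Counting words by splitting on spaces:
  Word 1: 'so'
  Word 2: 'slowly'
  Word 3: 'without'
  Word 4: 'quick'
  Word 5: 'window'
Total words: 5

5


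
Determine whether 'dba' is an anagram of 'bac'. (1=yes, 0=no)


Sort characters of 'dba': 'abd'
Sort characters of 'bac': 'abc'
Sorted forms differ -> they are NOT anagrams
Result: 0

0


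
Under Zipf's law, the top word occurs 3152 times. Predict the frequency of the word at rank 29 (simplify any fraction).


Zipf's law: freq(rank) = f1 / rank
f1 = 3152, rank = 29
freq = 3152 / 29
GCD(3152, 29) = 1
Simplified: 3152/29

3152/29


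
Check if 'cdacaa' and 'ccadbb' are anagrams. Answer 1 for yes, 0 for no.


Sort characters of 'cdacaa': 'aaaccd'
Sort characters of 'ccadbb': 'abbccd'
Sorted forms differ -> they are NOT anagrams
Result: 0

0


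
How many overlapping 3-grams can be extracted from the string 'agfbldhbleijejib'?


String 'agfbldhbleijejib' has length L = 16.
Number of overlapping n-grams = L - n + 1
Substituting: 16 - 3 + 1 = 14

14


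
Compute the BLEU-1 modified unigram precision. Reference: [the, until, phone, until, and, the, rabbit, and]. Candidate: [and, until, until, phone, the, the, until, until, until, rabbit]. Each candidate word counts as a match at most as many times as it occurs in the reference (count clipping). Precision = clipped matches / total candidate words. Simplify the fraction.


Reference word counts: {'and': 2, 'phone': 1, 'rabbit': 1, 'the': 2, 'until': 2}
Checking each candidate word (with clipping):
  'and' -> in reference (ref count 2, used 1/2) -> match (matches: 1)
  'until' -> in reference (ref count 2, used 1/2) -> match (matches: 2)
  'until' -> in reference (ref count 2, used 2/2) -> match (matches: 3)
  'phone' -> in reference (ref count 1, used 1/1) -> match (matches: 4)
  'the' -> in reference (ref count 2, used 1/2) -> match (matches: 5)
  'the' -> in reference (ref count 2, used 2/2) -> match (matches: 6)
  'until' -> ref count 2 already used up (2/2) -> clipped, no match (matches: 6)
  'until' -> ref count 2 already used up (2/2) -> clipped, no match (matches: 6)
  'until' -> ref count 2 already used up (2/2) -> clipped, no match (matches: 6)
  'rabbit' -> in reference (ref count 1, used 1/1) -> match (matches: 7)
Clipped matches: 7, Candidate length: 10
Precision = 7/10

7/10


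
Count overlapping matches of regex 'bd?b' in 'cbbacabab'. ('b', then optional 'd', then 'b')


Pattern: bd?b means 'b', then optional 'd', then 'b'.
Scanning 'cbbacabab' position-by-position:
  Pos 0: window 'cbb' -> no
  Pos 1: window 'bba' -> MATCH
  Pos 2: window 'bac' -> no
  Pos 3: window 'aca' -> no
  Pos 4: window 'cab' -> no
  Pos 5: window 'aba' -> no
  Pos 6: window 'bab' -> no
  Pos 7: window 'ab' -> no
  Pos 8: window 'b' -> no
Total matches: 1

1


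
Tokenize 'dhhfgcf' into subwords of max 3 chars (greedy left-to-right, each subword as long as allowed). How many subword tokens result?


'dhhfgcf' has 7 characters.
Chunking with max size 3:
  Chunk 1: 'dhh' (positions 0-2)
  Chunk 2: 'fgc' (positions 3-5)
  Chunk 3: 'f' (positions 6-6)
Total chunks: ceil(7 / 3) = 3

3


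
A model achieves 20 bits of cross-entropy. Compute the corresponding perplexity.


Perplexity formula: PP = 2^H
H = 20
PP = 2^20
PP = 2^20 = 1048576

1048576


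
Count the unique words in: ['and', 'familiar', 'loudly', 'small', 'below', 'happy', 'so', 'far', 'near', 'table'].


Listing all tokens and tracking unique types:
  Token 1: 'and' -> NEW (unique so far: 1)
  Token 2: 'familiar' -> NEW (unique so far: 2)
  Token 3: 'loudly' -> NEW (unique so far: 3)
  Token 4: 'small' -> NEW (unique so far: 4)
  Token 5: 'below' -> NEW (unique so far: 5)
  Token 6: 'happy' -> NEW (unique so far: 6)
  Token 7: 'so' -> NEW (unique so far: 7)
  Token 8: 'far' -> NEW (unique so far: 8)
  Token 9: 'near' -> NEW (unique so far: 9)
  Token 10: 'table' -> NEW (unique so far: 10)
Unique types: ('and', 'below', 'familiar', 'far', 'happy', 'loudly', 'near', 'small', 'so', 'table')
Vocabulary size: 10

10


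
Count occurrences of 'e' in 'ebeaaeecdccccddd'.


Scanning 'ebeaaeecdccccddd' for 'e':
  Position 0: 'e' -> MATCH (count: 1)
  Position 2: 'e' -> MATCH (count: 2)
  Position 5: 'e' -> MATCH (count: 3)
  Position 6: 'e' -> MATCH (count: 4)
Total occurrences of 'e': 4

4


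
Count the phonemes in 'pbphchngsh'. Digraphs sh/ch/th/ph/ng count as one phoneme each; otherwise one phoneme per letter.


Parsing 'pbphchngsh' greedily, digraphs first:
  'p' -> consonant phoneme (phonemes so far: 1)
  'b' -> consonant phoneme (phonemes so far: 2)
  'ph' -> digraph (1 consonant phoneme) (phonemes so far: 3)
  'ch' -> digraph (1 consonant phoneme) (phonemes so far: 4)
  'ng' -> digraph (1 consonant phoneme) (phonemes so far: 5)
  'sh' -> digraph (1 consonant phoneme) (phonemes so far: 6)
Total phonemes: 6

6


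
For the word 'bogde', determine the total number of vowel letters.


Scanning each character of 'bogde':
  Position 1: 'b' -> consonant (running count: 0)
  Position 2: 'o' -> vowel (running count: 1)
  Position 3: 'g' -> consonant (running count: 1)
  Position 4: 'd' -> consonant (running count: 1)
  Position 5: 'e' -> vowel (running count: 2)
Total vowels: 2

2


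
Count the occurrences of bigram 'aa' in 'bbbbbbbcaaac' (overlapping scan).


Scanning 'bbbbbbbcaaac' for bigram 'aa':
  Position 0: 'bb' -> no
  Position 1: 'bb' -> no
  Position 2: 'bb' -> no
  Position 3: 'bb' -> no
  Position 4: 'bb' -> no
  Position 5: 'bb' -> no
  Position 6: 'bc' -> no
  Position 7: 'ca' -> no
  Position 8: 'aa' -> MATCH
  Position 9: 'aa' -> MATCH
  Position 10: 'ac' -> no
Total matches: 2

2


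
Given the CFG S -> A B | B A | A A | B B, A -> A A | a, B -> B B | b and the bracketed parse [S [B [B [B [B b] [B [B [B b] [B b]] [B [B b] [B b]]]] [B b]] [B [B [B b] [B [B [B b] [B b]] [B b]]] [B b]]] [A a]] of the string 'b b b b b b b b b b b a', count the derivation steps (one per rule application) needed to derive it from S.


Every bracketed nonterminal node [X ...] in the tree is produced by exactly one rule application.
Reading the tree off as a leftmost derivation:
  Step 1: S  =>  B A   (applied S -> B A)
  Step 2: B A  =>  B B A   (applied B -> B B)
  Step 3: B B A  =>  B B B A   (applied B -> B B)
  Step 4: B B B A  =>  B B B B A   (applied B -> B B)
  Step 5: B B B B A  =>  b B B B A   (applied B -> b)
  Step 6: b B B B A  =>  b B B B B A   (applied B -> B B)
  Step 7: b B B B B A  =>  b B B B B B A   (applied B -> B B)
  Step 8: b B B B B B A  =>  b b B B B B A   (applied B -> b)
  Step 9: b b B B B B A  =>  b b b B B B A   (applied B -> b)
  Step 10: b b b B B B A  =>  b b b B B B B A   (applied B -> B B)
  Step 11: b b b B B B B A  =>  b b b b B B B A   (applied B -> b)
  Step 12: b b b b B B B A  =>  b b b b b B B A   (applied B -> b)
  Step 13: b b b b b B B A  =>  b b b b b b B A   (applied B -> b)
  Step 14: b b b b b b B A  =>  b b b b b b B B A   (applied B -> B B)
  Step 15: b b b b b b B B A  =>  b b b b b b B B B A   (applied B -> B B)
  Step 16: b b b b b b B B B A  =>  b b b b b b b B B A   (applied B -> b)
  Step 17: b b b b b b b B B A  =>  b b b b b b b B B B A   (applied B -> B B)
  Step 18: b b b b b b b B B B A  =>  b b b b b b b B B B B A   (applied B -> B B)
  Step 19: b b b b b b b B B B B A  =>  b b b b b b b b B B B A   (applied B -> b)
  Step 20: b b b b b b b b B B B A  =>  b b b b b b b b b B B A   (applied B -> b)
  Step 21: b b b b b b b b b B B A  =>  b b b b b b b b b b B A   (applied B -> b)
  Step 22: b b b b b b b b b b B A  =>  b b b b b b b b b b b A   (applied B -> b)
  Step 23: b b b b b b b b b b b A  =>  b b b b b b b b b b b a   (applied A -> a)
Final yield: b b b b b b b b b b b a
Total rewrite steps: 23

23


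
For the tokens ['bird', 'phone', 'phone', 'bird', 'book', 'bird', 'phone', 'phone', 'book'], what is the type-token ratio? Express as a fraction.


Tokens: 9
Unique types: ('bird', 'book', 'phone') = 3
TTR = 3/9
Simplify: divide both by 3 -> 1/3
TTR = 1/3

1/3


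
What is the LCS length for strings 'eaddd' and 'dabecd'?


DP table for LCS of 'eaddd' and 'dabecd':
       d  a  b  e  c  d
    0  0  0  0  0  0  0
  e 0  0  0  0  1  1  1
  a 0  0  1  1  1  1  1
  d 0  1  1  1  1  1  2
  d 0  1  1  1  1  1  2
  d 0  1  1  1  1  1  2
LCS: 'ed'
LCS length = 2

2


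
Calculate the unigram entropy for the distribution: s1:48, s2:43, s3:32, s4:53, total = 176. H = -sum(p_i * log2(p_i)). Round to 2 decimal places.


Computing entropy H = -sum(p_i * log2(p_i)):
  s1: p = 48/176 = 0.2727, -p*log2(p) = 0.5112
  s2: p = 43/176 = 0.2443, -p*log2(p) = 0.4967
  s3: p = 32/176 = 0.1818, -p*log2(p) = 0.4472
  s4: p = 53/176 = 0.3011, -p*log2(p) = 0.5214
H = sum of terms = 1.9765
Rounded to 2 decimals: 1.98

1.98


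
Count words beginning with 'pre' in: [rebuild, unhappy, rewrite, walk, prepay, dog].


Checking each word for prefix 'pre':
  'rebuild' -> no (count: 0)
  'unhappy' -> no (count: 0)
  'rewrite' -> no (count: 0)
  'walk' -> no (count: 0)
  'prepay' -> YES, starts with 'pre' (count: 1)
  'dog' -> no (count: 1)
Total with prefix 'pre': 1

1


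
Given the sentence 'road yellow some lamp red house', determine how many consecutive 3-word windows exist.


Word trigrams from [6] words:
  Trigram 1: (road yellow some)
  Trigram 2: (yellow some lamp)
  Trigram 3: (some lamp red)
  Trigram 4: (lamp red house)
Total word trigrams: 6 - 2 = 4

4


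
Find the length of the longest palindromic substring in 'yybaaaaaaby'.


Scanning 'yybaaaaaaby' for palindromic substrings.
Substring at positions 1-10: 'ybaaaaaaby'.
Check: reverse('ybaaaaaaby') = 'ybaaaaaaby' -> palindrome confirmed.
Neighbouring characters ('y' / '-') break symmetry, so it cannot extend further.
No longer palindromic substring exists; longest length = 10

10


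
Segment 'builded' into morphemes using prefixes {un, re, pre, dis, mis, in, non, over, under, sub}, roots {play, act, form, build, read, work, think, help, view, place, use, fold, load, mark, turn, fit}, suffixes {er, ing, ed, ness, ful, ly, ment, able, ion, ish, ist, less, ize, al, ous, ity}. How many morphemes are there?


Segmenting 'builded' against the inventory:
  'build' -> root (morpheme 1)
  'ed' -> suffix (morpheme 2)
Total morphemes: 2

2


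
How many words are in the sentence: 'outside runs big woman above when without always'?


Counting words by splitting on spaces:
  Word 1: 'outside'
  Word 2: 'runs'
  Word 3: 'big'
  Word 4: 'woman'
  Word 5: 'above'
  Word 6: 'when'
  Word 7: 'without'
  Word 8: 'always'
Total words: 8

8


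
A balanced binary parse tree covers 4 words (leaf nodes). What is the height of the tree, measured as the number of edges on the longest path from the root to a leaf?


In a balanced binary tree with n leaves the deepest leaf is ceil(log2(n)) edges below the root.
log2(4) = 2.0000
ceil(2.0000) = 2
height (edges) = 2

2


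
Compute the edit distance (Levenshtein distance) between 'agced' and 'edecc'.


Building DP table for s1='agced' (len 5) and s2='edecc' (len 5):
       e  d  e  c  c
    0  1  2  3  4  5
  a 1  1  2  3  4  5
  g 2  2  2  3  4  5
  c 3  3  3  3  3  4
  e 4  3  4  3  4  4
  d 5  4  3  4  4  5
Edit distance = dp[5][5] = 5

5


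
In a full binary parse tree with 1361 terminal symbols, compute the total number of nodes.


Leaf nodes (terminals): 1361
Internal nodes = n - 1 = 1361 - 1 = 1360
Total = leaves + internal = 1361 + 1360 = 2721

2721


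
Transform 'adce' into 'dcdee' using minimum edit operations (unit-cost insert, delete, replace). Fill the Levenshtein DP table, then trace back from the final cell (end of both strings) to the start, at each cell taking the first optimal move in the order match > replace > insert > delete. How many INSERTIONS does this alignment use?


Edit distance = 3. Backtracking from cell (4, 5) with preference match > replace > insert > delete,
then listing the resulting alignment 'adce' -> 'dcdee' left to right:
  Step 1: insert 'd' [insertion #1]
  Step 2: replace a->c
  Step 3: keep 'd'
  Step 4: replace c->e
  Step 5: keep 'e'
Total insertions: 1

1


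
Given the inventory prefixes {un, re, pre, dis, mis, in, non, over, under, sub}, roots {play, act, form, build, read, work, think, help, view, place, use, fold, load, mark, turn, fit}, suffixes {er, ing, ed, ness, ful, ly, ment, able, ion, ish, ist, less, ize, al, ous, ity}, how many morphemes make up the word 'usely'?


Segmenting 'usely' against the inventory:
  'use' -> root (morpheme 1)
  'ly' -> suffix (morpheme 2)
Total morphemes: 2

2


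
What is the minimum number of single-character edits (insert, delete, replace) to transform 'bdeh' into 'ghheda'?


Building DP table for s1='bdeh' (len 4) and s2='ghheda' (len 6):
       g  h  h  e  d  a
    0  1  2  3  4  5  6
  b 1  1  2  3  4  5  6
  d 2  2  2  3  4  4  5
  e 3  3  3  3  3  4  5
  h 4  4  3  3  4  4  5
Edit distance = dp[4][6] = 5

5


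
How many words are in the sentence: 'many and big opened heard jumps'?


Counting words by splitting on spaces:
  Word 1: 'many'
  Word 2: 'and'
  Word 3: 'big'
  Word 4: 'opened'
  Word 5: 'heard'
  Word 6: 'jumps'
Total words: 6

6


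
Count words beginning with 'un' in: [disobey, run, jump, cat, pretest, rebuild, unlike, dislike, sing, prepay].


Checking each word for prefix 'un':
  'disobey' -> no (count: 0)
  'run' -> no (count: 0)
  'jump' -> no (count: 0)
  'cat' -> no (count: 0)
  'pretest' -> no (count: 0)
  'rebuild' -> no (count: 0)
  'unlike' -> YES, starts with 'un' (count: 1)
  'dislike' -> no (count: 1)
  'sing' -> no (count: 1)
  'prepay' -> no (count: 1)
Total with prefix 'un': 1

1


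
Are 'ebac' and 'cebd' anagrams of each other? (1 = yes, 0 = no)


Sort characters of 'ebac': 'abce'
Sort characters of 'cebd': 'bcde'
Sorted forms differ -> they are NOT anagrams
Result: 0

0


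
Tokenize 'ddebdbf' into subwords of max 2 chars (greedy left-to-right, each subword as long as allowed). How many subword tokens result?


'ddebdbf' has 7 characters.
Chunking with max size 2:
  Chunk 1: 'dd' (positions 0-1)
  Chunk 2: 'eb' (positions 2-3)
  Chunk 3: 'db' (positions 4-5)
  Chunk 4: 'f' (positions 6-6)
Total chunks: ceil(7 / 2) = 4

4


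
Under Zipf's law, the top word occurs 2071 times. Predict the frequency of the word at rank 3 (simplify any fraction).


Zipf's law: freq(rank) = f1 / rank
f1 = 2071, rank = 3
freq = 2071 / 3
GCD(2071, 3) = 1
Simplified: 2071/3

2071/3


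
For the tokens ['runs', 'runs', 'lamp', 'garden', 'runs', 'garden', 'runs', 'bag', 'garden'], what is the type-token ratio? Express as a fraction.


Tokens: 9
Unique types: ('bag', 'garden', 'lamp', 'runs') = 4
TTR = 4/9
Already in lowest terms.

4/9


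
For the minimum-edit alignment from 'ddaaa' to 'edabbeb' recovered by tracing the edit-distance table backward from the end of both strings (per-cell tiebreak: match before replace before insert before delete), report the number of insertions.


Edit distance = 5. Backtracking from cell (5, 7) with preference match > replace > insert > delete,
then listing the resulting alignment 'ddaaa' -> 'edabbeb' left to right:
  Step 1: replace d->e
  Step 2: keep 'd'
  Step 3: keep 'a'
  Step 4: insert 'b' [insertion #1]
  Step 5: insert 'b' [insertion #2]
  Step 6: replace a->e
  Step 7: replace a->b
Total insertions: 2

2


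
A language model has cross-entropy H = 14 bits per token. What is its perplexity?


Perplexity formula: PP = 2^H
H = 14
PP = 2^14
PP = 2^14 = 16384

16384


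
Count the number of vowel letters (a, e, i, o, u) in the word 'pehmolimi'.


Scanning each character of 'pehmolimi':
  Position 1: 'p' -> consonant (running count: 0)
  Position 2: 'e' -> vowel (running count: 1)
  Position 3: 'h' -> consonant (running count: 1)
  Position 4: 'm' -> consonant (running count: 1)
  Position 5: 'o' -> vowel (running count: 2)
  Position 6: 'l' -> consonant (running count: 2)
  Position 7: 'i' -> vowel (running count: 3)
  Position 8: 'm' -> consonant (running count: 3)
  Position 9: 'i' -> vowel (running count: 4)
Total vowels: 4

4


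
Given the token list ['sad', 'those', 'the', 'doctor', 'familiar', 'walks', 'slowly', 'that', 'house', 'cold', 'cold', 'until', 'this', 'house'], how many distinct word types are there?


Listing all tokens and tracking unique types:
  Token 1: 'sad' -> NEW (unique so far: 1)
  Token 2: 'those' -> NEW (unique so far: 2)
  Token 3: 'the' -> NEW (unique so far: 3)
  Token 4: 'doctor' -> NEW (unique so far: 4)
  Token 5: 'familiar' -> NEW (unique so far: 5)
  Token 6: 'walks' -> NEW (unique so far: 6)
  Token 7: 'slowly' -> NEW (unique so far: 7)
  Token 8: 'that' -> NEW (unique so far: 8)
  Token 9: 'house' -> NEW (unique so far: 9)
  Token 10: 'cold' -> NEW (unique so far: 10)
  Token 11: 'cold' -> duplicate (unique so far: 10)
  Token 12: 'until' -> NEW (unique so far: 11)
  Token 13: 'this' -> NEW (unique so far: 12)
  Token 14: 'house' -> duplicate (unique so far: 12)
Unique types: ('cold', 'doctor', 'familiar', 'house', 'sad', 'slowly', 'that', 'the', 'this', 'those', 'until', 'walks')
Vocabulary size: 12

12


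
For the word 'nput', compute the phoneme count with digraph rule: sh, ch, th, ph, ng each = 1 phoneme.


Parsing 'nput' greedily, digraphs first:
  'n' -> consonant phoneme (phonemes so far: 1)
  'p' -> consonant phoneme (phonemes so far: 2)
  'u' -> vowel phoneme (phonemes so far: 3)
  't' -> consonant phoneme (phonemes so far: 4)
Total phonemes: 4

4


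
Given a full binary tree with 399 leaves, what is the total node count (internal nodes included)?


Leaf nodes (terminals): 399
Internal nodes = n - 1 = 399 - 1 = 398
Total = leaves + internal = 399 + 398 = 797

797


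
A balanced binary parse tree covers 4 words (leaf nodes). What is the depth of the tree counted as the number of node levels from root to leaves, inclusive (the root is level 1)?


In a balanced binary tree with n leaves the deepest leaf is ceil(log2(n)) edges below the root,
so counting node levels inclusive of root and leaves gives ceil(log2(n)) + 1 levels.
log2(4) = 2.0000
ceil(2.0000) = 2
levels = 2 + 1 = 3

3


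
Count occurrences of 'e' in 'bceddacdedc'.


Scanning 'bceddacdedc' for 'e':
  Position 2: 'e' -> MATCH (count: 1)
  Position 8: 'e' -> MATCH (count: 2)
Total occurrences of 'e': 2

2


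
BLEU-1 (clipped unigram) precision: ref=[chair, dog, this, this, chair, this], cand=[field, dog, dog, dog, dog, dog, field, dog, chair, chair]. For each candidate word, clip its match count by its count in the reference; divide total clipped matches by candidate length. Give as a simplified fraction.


Reference word counts: {'chair': 2, 'dog': 1, 'this': 3}
Checking each candidate word (with clipping):
  'field' -> not in reference -> no match (matches: 0)
  'dog' -> in reference (ref count 1, used 1/1) -> match (matches: 1)
  'dog' -> ref count 1 already used up (1/1) -> clipped, no match (matches: 1)
  'dog' -> ref count 1 already used up (1/1) -> clipped, no match (matches: 1)
  'dog' -> ref count 1 already used up (1/1) -> clipped, no match (matches: 1)
  'dog' -> ref count 1 already used up (1/1) -> clipped, no match (matches: 1)
  'field' -> not in reference -> no match (matches: 1)
  'dog' -> ref count 1 already used up (1/1) -> clipped, no match (matches: 1)
  'chair' -> in reference (ref count 2, used 1/2) -> match (matches: 2)
  'chair' -> in reference (ref count 2, used 2/2) -> match (matches: 3)
Clipped matches: 3, Candidate length: 10
Precision = 3/10

3/10


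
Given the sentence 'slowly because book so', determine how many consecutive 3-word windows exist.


Word trigrams from [4] words:
  Trigram 1: (slowly because book)
  Trigram 2: (because book so)
Total word trigrams: 4 - 2 = 2

2


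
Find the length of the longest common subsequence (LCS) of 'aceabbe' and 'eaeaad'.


DP table for LCS of 'aceabbe' and 'eaeaad':
       e  a  e  a  a  d
    0  0  0  0  0  0  0
  a 0  0  1  1  1  1  1
  c 0  0  1  1  1  1  1
  e 0  1  1  2  2  2  2
  a 0  1  2  2  3  3  3
  b 0  1  2  2  3  3  3
  b 0  1  2  2  3  3  3
  e 0  1  2  3  3  3  3
LCS: 'aea'
LCS length = 3

3


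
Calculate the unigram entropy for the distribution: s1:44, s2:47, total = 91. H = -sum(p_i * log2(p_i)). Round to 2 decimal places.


Computing entropy H = -sum(p_i * log2(p_i)):
  s1: p = 44/91 = 0.4835, -p*log2(p) = 0.5069
  s2: p = 47/91 = 0.5165, -p*log2(p) = 0.4923
H = sum of terms = 0.9992
Rounded to 2 decimals: 1.00

1.00


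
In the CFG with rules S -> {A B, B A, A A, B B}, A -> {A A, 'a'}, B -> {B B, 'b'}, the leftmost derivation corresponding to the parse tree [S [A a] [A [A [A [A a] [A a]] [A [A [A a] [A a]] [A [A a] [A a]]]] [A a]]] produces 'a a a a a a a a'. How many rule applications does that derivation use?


Every bracketed nonterminal node [X ...] in the tree is produced by exactly one rule application.
Reading the tree off as a leftmost derivation:
  Step 1: S  =>  A A   (applied S -> A A)
  Step 2: A A  =>  a A   (applied A -> a)
  Step 3: a A  =>  a A A   (applied A -> A A)
  Step 4: a A A  =>  a A A A   (applied A -> A A)
  Step 5: a A A A  =>  a A A A A   (applied A -> A A)
  Step 6: a A A A A  =>  a a A A A   (applied A -> a)
  Step 7: a a A A A  =>  a a a A A   (applied A -> a)
  Step 8: a a a A A  =>  a a a A A A   (applied A -> A A)
  Step 9: a a a A A A  =>  a a a A A A A   (applied A -> A A)
  Step 10: a a a A A A A  =>  a a a a A A A   (applied A -> a)
  Step 11: a a a a A A A  =>  a a a a a A A   (applied A -> a)
  Step 12: a a a a a A A  =>  a a a a a A A A   (applied A -> A A)
  Step 13: a a a a a A A A  =>  a a a a a a A A   (applied A -> a)
  Step 14: a a a a a a A A  =>  a a a a a a a A   (applied A -> a)
  Step 15: a a a a a a a A  =>  a a a a a a a a   (applied A -> a)
Final yield: a a a a a a a a
Total rewrite steps: 15

15


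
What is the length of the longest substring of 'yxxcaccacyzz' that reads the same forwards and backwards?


Scanning 'yxxcaccacyzz' for palindromic substrings.
Substring at positions 3-8: 'caccac'.
Check: reverse('caccac') = 'caccac' -> palindrome confirmed.
Neighbouring characters ('x' / 'y') break symmetry, so it cannot extend further.
No longer palindromic substring exists; longest length = 6

6


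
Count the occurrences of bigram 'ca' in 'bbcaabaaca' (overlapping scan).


Scanning 'bbcaabaaca' for bigram 'ca':
  Position 0: 'bb' -> no
  Position 1: 'bc' -> no
  Position 2: 'ca' -> MATCH
  Position 3: 'aa' -> no
  Position 4: 'ab' -> no
  Position 5: 'ba' -> no
  Position 6: 'aa' -> no
  Position 7: 'ac' -> no
  Position 8: 'ca' -> MATCH
Total matches: 2

2


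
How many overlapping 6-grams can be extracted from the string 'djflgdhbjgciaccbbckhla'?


String 'djflgdhbjgciaccbbckhla' has length L = 22.
Number of overlapping n-grams = L - n + 1
Substituting: 22 - 6 + 1 = 17

17


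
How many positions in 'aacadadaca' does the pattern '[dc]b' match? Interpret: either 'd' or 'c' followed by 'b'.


Pattern: [dc]b means either 'd' or 'c' followed by 'b'.
Scanning 'aacadadaca' position-by-position:
  Pos 0: window 'aa' -> no
  Pos 1: window 'ac' -> no
  Pos 2: window 'ca' -> no
  Pos 3: window 'ad' -> no
  Pos 4: window 'da' -> no
  Pos 5: window 'ad' -> no
  Pos 6: window 'da' -> no
  Pos 7: window 'ac' -> no
  Pos 8: window 'ca' -> no
  Pos 9: window 'a' -> no
Total matches: 0

0


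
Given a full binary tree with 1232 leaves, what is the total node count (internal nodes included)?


Leaf nodes (terminals): 1232
Internal nodes = n - 1 = 1232 - 1 = 1231
Total = leaves + internal = 1232 + 1231 = 2463

2463


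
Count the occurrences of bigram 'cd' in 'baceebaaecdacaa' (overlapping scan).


Scanning 'baceebaaecdacaa' for bigram 'cd':
  Position 0: 'ba' -> no
  Position 1: 'ac' -> no
  Position 2: 'ce' -> no
  Position 3: 'ee' -> no
  Position 4: 'eb' -> no
  Position 5: 'ba' -> no
  Position 6: 'aa' -> no
  Position 7: 'ae' -> no
  Position 8: 'ec' -> no
  Position 9: 'cd' -> MATCH
  Position 10: 'da' -> no
  Position 11: 'ac' -> no
  Position 12: 'ca' -> no
  Position 13: 'aa' -> no
Total matches: 1

1


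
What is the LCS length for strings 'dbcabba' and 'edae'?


DP table for LCS of 'dbcabba' and 'edae':
       e  d  a  e
    0  0  0  0  0
  d 0  0  1  1  1
  b 0  0  1  1  1
  c 0  0  1  1  1
  a 0  0  1  2  2
  b 0  0  1  2  2
  b 0  0  1  2  2
  a 0  0  1  2  2
LCS: 'da'
LCS length = 2

2


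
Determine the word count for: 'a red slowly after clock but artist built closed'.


Counting words by splitting on spaces:
  Word 1: 'a'
  Word 2: 'red'
  Word 3: 'slowly'
  Word 4: 'after'
  Word 5: 'clock'
  Word 6: 'but'
  Word 7: 'artist'
  Word 8: 'built'
  Word 9: 'closed'
Total words: 9

9


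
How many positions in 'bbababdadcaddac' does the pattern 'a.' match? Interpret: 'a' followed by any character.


Pattern: a. means 'a' followed by any character.
Scanning 'bbababdadcaddac' position-by-position:
  Pos 0: window 'bb' -> no
  Pos 1: window 'ba' -> no
  Pos 2: window 'ab' -> MATCH
  Pos 3: window 'ba' -> no
  Pos 4: window 'ab' -> MATCH
  Pos 5: window 'bd' -> no
  Pos 6: window 'da' -> no
  Pos 7: window 'ad' -> MATCH
  Pos 8: window 'dc' -> no
  Pos 9: window 'ca' -> no
  Pos 10: window 'ad' -> MATCH
  Pos 11: window 'dd' -> no
  Pos 12: window 'da' -> no
  Pos 13: window 'ac' -> MATCH
  Pos 14: window 'c' -> no
Total matches: 5

5


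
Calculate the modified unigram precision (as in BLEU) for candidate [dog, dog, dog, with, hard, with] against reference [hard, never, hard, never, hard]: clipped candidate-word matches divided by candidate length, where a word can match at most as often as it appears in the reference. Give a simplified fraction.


Reference word counts: {'hard': 3, 'never': 2}
Checking each candidate word (with clipping):
  'dog' -> not in reference -> no match (matches: 0)
  'dog' -> not in reference -> no match (matches: 0)
  'dog' -> not in reference -> no match (matches: 0)
  'with' -> not in reference -> no match (matches: 0)
  'hard' -> in reference (ref count 3, used 1/3) -> match (matches: 1)
  'with' -> not in reference -> no match (matches: 1)
Clipped matches: 1, Candidate length: 6
Precision = 1/6

1/6


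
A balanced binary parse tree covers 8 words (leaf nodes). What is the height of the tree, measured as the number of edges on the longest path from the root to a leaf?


In a balanced binary tree with n leaves the deepest leaf is ceil(log2(n)) edges below the root.
log2(8) = 3.0000
ceil(3.0000) = 3
height (edges) = 3

3


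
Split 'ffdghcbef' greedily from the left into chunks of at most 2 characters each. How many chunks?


'ffdghcbef' has 9 characters.
Chunking with max size 2:
  Chunk 1: 'ff' (positions 0-1)
  Chunk 2: 'dg' (positions 2-3)
  Chunk 3: 'hc' (positions 4-5)
  Chunk 4: 'be' (positions 6-7)
  Chunk 5: 'f' (positions 8-8)
Total chunks: ceil(9 / 2) = 5

5


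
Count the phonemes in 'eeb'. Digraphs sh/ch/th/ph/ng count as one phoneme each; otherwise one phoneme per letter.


Parsing 'eeb' greedily, digraphs first:
  'e' -> vowel phoneme (phonemes so far: 1)
  'e' -> vowel phoneme (phonemes so far: 2)
  'b' -> consonant phoneme (phonemes so far: 3)
Total phonemes: 3

3


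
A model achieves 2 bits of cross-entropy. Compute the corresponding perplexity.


Perplexity formula: PP = 2^H
H = 2
PP = 2^2
Steps: 2^1 = 2, 2^2 = 4
PP = 4

4


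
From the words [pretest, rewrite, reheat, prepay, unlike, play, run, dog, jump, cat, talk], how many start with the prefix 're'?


Checking each word for prefix 're':
  'pretest' -> no (count: 0)
  'rewrite' -> YES, starts with 're' (count: 1)
  'reheat' -> YES, starts with 're' (count: 2)
  'prepay' -> no (count: 2)
  'unlike' -> no (count: 2)
  'play' -> no (count: 2)
  'run' -> no (count: 2)
  'dog' -> no (count: 2)
  'jump' -> no (count: 2)
  'cat' -> no (count: 2)
  'talk' -> no (count: 2)
Total with prefix 're': 2

2


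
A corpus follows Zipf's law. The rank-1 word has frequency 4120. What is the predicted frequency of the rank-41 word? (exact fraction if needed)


Zipf's law: freq(rank) = f1 / rank
f1 = 4120, rank = 41
freq = 4120 / 41
GCD(4120, 41) = 1
Simplified: 4120/41

4120/41


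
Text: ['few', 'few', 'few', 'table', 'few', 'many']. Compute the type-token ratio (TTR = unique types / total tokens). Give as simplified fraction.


Tokens: 6
Unique types: ('few', 'many', 'table') = 3
TTR = 3/6
Simplify: divide both by 3 -> 1/2
TTR = 1/2

1/2


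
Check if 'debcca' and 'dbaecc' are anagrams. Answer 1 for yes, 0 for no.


Sort characters of 'debcca': 'abccde'
Sort characters of 'dbaecc': 'abccde'
Sorted forms match -> they ARE anagrams
Result: 1

1


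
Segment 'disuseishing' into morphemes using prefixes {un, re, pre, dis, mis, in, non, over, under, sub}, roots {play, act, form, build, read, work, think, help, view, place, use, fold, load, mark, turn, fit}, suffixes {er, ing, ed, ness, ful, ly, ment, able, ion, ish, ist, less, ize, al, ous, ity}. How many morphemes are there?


Segmenting 'disuseishing' against the inventory:
  'dis' -> prefix (morpheme 1)
  'use' -> root (morpheme 2)
  'ish' -> suffix (morpheme 3)
  'ing' -> suffix (morpheme 4)
Total morphemes: 4

4
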